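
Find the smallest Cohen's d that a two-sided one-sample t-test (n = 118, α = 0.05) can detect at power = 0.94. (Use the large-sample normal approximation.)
d ≈ 0.32

Minimum detectable effect (one-sample t-test, normal approximation):
d = (z_{α/2} + z_β) / √n
d = (1.960 + 1.555) / √118
d = 3.515 / 10.863
d ≈ 0.32

By Cohen's convention (0.2 small / 0.5 medium / 0.8 large): small effect.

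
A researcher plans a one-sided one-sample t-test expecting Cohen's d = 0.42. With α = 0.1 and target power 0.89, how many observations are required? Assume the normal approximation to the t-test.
n = 36

Sample size formula (one-sample t-test, normal approximation):
n = ((z_α + z_β) / d)²

z_α = 1.282 (for α = 0.1, one-sided)
z_β = 1.227 (for power = 0.89)
d = 0.42

n = ((1.282 + 1.227) / 0.42)²
n = (5.974)²
n ≈ 35.69
Round up to the next whole number: n = 36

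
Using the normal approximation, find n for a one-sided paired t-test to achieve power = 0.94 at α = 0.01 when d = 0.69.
n = 32 pairs

Sample size formula (paired t-test, normal approximation):
n = ((z_α + z_β) / d)²

z_α = 2.326 (for α = 0.01, one-sided)
z_β = 1.555 (for power = 0.94)
d = 0.69

n = ((2.326 + 1.555) / 0.69)²
n = (5.625)²
n ≈ 31.64
Round up to the next whole number: n = 32 pairs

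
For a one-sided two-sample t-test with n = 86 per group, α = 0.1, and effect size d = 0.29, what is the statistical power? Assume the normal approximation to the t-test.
Power ≈ 0.73

Power calculation (two-sample t-test, normal approximation):
z_β = d · √(n/2) - z_α
z_β = 0.29 · √(86/2) - 1.282
z_β = 0.29 · 6.557 - 1.282
z_β = 0.620

Power = Φ(z_β) = Φ(0.620) ≈ 0.732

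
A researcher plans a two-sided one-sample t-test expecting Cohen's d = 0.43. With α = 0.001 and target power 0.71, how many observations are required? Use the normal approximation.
n = 80

Sample size formula (one-sample t-test, normal approximation):
n = ((z_{α/2} + z_β) / d)²

z_{α/2} = 3.291 (for α = 0.001, two-sided)
z_β = 0.553 (for power = 0.71)
d = 0.43

n = ((3.291 + 0.553) / 0.43)²
n = (8.940)²
n ≈ 79.92
Round up to the next whole number: n = 80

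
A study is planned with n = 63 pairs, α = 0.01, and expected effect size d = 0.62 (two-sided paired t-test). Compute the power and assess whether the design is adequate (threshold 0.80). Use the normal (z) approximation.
Power ≈ 0.99; the study is adequately powered (power ≥ 0.80)

Power calculation (paired t-test, normal approximation):
z_β = d · √n - z_{α/2}
z_β = 0.62 · √63 - 2.576
z_β = 0.62 · 7.937 - 2.576
z_β = 2.345

Power = Φ(z_β) = Φ(2.345) ≈ 0.990

Effect size d = 0.62 is medium by Cohen's convention (0.2/0.5/0.8).

Threshold: power ≥ 0.80 is conventionally adequate.
Power ≈ 0.99 → the study is adequately powered (power ≥ 0.80).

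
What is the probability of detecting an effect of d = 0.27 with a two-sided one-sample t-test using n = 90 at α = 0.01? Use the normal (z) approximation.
Power ≈ 0.49

Power calculation (one-sample t-test, normal approximation):
z_β = d · √n - z_{α/2}
z_β = 0.27 · √90 - 2.576
z_β = 0.27 · 9.487 - 2.576
z_β = -0.014

Power = Φ(z_β) = Φ(-0.014) ≈ 0.494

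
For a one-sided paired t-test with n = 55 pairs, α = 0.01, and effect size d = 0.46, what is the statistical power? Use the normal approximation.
Power ≈ 0.86

Power calculation (paired t-test, normal approximation):
z_β = d · √n - z_α
z_β = 0.46 · √55 - 2.326
z_β = 0.46 · 7.416 - 2.326
z_β = 1.085

Power = Φ(z_β) = Φ(1.085) ≈ 0.861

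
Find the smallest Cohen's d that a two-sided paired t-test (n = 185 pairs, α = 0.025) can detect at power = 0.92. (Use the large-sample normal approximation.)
d ≈ 0.27

Minimum detectable effect (paired t-test, normal approximation):
d = (z_{α/2} + z_β) / √n
d = (2.241 + 1.405) / √185
d = 3.646 / 13.601
d ≈ 0.27

By Cohen's convention (0.2 small / 0.5 medium / 0.8 large): small effect.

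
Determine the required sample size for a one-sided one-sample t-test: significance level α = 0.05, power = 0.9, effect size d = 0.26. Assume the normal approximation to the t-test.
n = 127

Sample size formula (one-sample t-test, normal approximation):
n = ((z_α + z_β) / d)²

z_α = 1.645 (for α = 0.05, one-sided)
z_β = 1.282 (for power = 0.9)
d = 0.26

n = ((1.645 + 1.282) / 0.26)²
n = (11.258)²
n ≈ 126.74
Round up to the next whole number: n = 127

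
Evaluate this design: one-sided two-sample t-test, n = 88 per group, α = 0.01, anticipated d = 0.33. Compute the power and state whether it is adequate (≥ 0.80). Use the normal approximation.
Power ≈ 0.45; the study is underpowered (power < 0.80)

Power calculation (two-sample t-test, normal approximation):
z_β = d · √(n/2) - z_α
z_β = 0.33 · √(88/2) - 2.326
z_β = 0.33 · 6.633 - 2.326
z_β = -0.137

Power = Φ(z_β) = Φ(-0.137) ≈ 0.445

Effect size d = 0.33 is small by Cohen's convention (0.2/0.5/0.8).

Threshold: power ≥ 0.80 is conventionally adequate.
Power ≈ 0.45 → the study is underpowered (power < 0.80).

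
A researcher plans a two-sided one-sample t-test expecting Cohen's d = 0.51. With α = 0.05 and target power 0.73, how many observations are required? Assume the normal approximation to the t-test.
n = 26

Sample size formula (one-sample t-test, normal approximation):
n = ((z_{α/2} + z_β) / d)²

z_{α/2} = 1.960 (for α = 0.05, two-sided)
z_β = 0.613 (for power = 0.73)
d = 0.51

n = ((1.960 + 0.613) / 0.51)²
n = (5.045)²
n ≈ 25.45
Round up to the next whole number: n = 26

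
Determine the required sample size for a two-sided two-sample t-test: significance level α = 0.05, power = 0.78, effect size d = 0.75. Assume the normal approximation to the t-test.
n = 27 per group

Sample size formula (two-sample t-test, normal approximation):
n = 2 · ((z_{α/2} + z_β) / d)²

z_{α/2} = 1.960 (for α = 0.05, two-sided)
z_β = 0.772 (for power = 0.78)
d = 0.75

n = 2 · ((1.960 + 0.772) / 0.75)²
n = 2 · (3.643)²
n ≈ 26.54
Round up to the next whole number: n = 27 per group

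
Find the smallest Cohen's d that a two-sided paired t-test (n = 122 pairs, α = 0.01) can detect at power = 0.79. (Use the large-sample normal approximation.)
d ≈ 0.31

Minimum detectable effect (paired t-test, normal approximation):
d = (z_{α/2} + z_β) / √n
d = (2.576 + 0.806) / √122
d = 3.382 / 11.045
d ≈ 0.31

By Cohen's convention (0.2 small / 0.5 medium / 0.8 large): small effect.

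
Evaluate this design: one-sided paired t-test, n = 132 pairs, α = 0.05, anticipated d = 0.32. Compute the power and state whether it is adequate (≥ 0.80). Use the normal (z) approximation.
Power ≈ 0.98; the study is adequately powered (power ≥ 0.80)

Power calculation (paired t-test, normal approximation):
z_β = d · √n - z_α
z_β = 0.32 · √132 - 1.645
z_β = 0.32 · 11.489 - 1.645
z_β = 2.032

Power = Φ(z_β) = Φ(2.032) ≈ 0.979

Effect size d = 0.32 is small by Cohen's convention (0.2/0.5/0.8).

Threshold: power ≥ 0.80 is conventionally adequate.
Power ≈ 0.98 → the study is adequately powered (power ≥ 0.80).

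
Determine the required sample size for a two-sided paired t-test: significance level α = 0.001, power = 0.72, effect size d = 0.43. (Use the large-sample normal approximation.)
n = 82 pairs

Sample size formula (paired t-test, normal approximation):
n = ((z_{α/2} + z_β) / d)²

z_{α/2} = 3.291 (for α = 0.001, two-sided)
z_β = 0.583 (for power = 0.72)
d = 0.43

n = ((3.291 + 0.583) / 0.43)²
n = (9.009)²
n ≈ 81.16
Round up to the next whole number: n = 82 pairs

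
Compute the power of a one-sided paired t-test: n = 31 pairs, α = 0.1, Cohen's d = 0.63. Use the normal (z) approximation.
Power ≈ 0.99

Power calculation (paired t-test, normal approximation):
z_β = d · √n - z_α
z_β = 0.63 · √31 - 1.282
z_β = 0.63 · 5.568 - 1.282
z_β = 2.226

Power = Φ(z_β) = Φ(2.226) ≈ 0.987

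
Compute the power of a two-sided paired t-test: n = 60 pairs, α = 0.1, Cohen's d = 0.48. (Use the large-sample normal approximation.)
Power ≈ 0.98

Power calculation (paired t-test, normal approximation):
z_β = d · √n - z_{α/2}
z_β = 0.48 · √60 - 1.645
z_β = 0.48 · 7.746 - 1.645
z_β = 2.073

Power = Φ(z_β) = Φ(2.073) ≈ 0.981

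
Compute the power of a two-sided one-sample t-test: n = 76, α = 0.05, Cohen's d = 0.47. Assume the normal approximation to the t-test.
Power ≈ 0.98

Power calculation (one-sample t-test, normal approximation):
z_β = d · √n - z_{α/2}
z_β = 0.47 · √76 - 1.960
z_β = 0.47 · 8.718 - 1.960
z_β = 2.137

Power = Φ(z_β) = Φ(2.137) ≈ 0.984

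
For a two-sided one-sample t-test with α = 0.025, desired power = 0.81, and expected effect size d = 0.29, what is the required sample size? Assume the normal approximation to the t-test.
n = 116

Sample size formula (one-sample t-test, normal approximation):
n = ((z_{α/2} + z_β) / d)²

z_{α/2} = 2.241 (for α = 0.025, two-sided)
z_β = 0.878 (for power = 0.81)
d = 0.29

n = ((2.241 + 0.878) / 0.29)²
n = (10.755)²
n ≈ 115.67
Round up to the next whole number: n = 116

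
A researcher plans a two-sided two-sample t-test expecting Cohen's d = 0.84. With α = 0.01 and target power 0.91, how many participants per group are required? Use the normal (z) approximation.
n = 44 per group

Sample size formula (two-sample t-test, normal approximation):
n = 2 · ((z_{α/2} + z_β) / d)²

z_{α/2} = 2.576 (for α = 0.01, two-sided)
z_β = 1.341 (for power = 0.91)
d = 0.84

n = 2 · ((2.576 + 1.341) / 0.84)²
n = 2 · (4.663)²
n ≈ 43.49
Round up to the next whole number: n = 44 per group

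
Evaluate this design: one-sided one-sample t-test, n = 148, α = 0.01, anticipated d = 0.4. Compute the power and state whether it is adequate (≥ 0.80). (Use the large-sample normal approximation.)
Power ≈ 0.99; the study is adequately powered (power ≥ 0.80)

Power calculation (one-sample t-test, normal approximation):
z_β = d · √n - z_α
z_β = 0.4 · √148 - 2.326
z_β = 0.4 · 12.166 - 2.326
z_β = 2.540

Power = Φ(z_β) = Φ(2.540) ≈ 0.994

Effect size d = 0.4 is small by Cohen's convention (0.2/0.5/0.8).

Threshold: power ≥ 0.80 is conventionally adequate.
Power ≈ 0.99 → the study is adequately powered (power ≥ 0.80).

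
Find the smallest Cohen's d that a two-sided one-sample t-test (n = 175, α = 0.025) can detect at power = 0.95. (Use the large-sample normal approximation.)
d ≈ 0.29

Minimum detectable effect (one-sample t-test, normal approximation):
d = (z_{α/2} + z_β) / √n
d = (2.241 + 1.645) / √175
d = 3.886 / 13.229
d ≈ 0.29

By Cohen's convention (0.2 small / 0.5 medium / 0.8 large): small effect.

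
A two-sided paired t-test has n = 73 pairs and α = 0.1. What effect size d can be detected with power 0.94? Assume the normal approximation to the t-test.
d ≈ 0.37

Minimum detectable effect (paired t-test, normal approximation):
d = (z_{α/2} + z_β) / √n
d = (1.645 + 1.555) / √73
d = 3.200 / 8.544
d ≈ 0.37

By Cohen's convention (0.2 small / 0.5 medium / 0.8 large): small effect.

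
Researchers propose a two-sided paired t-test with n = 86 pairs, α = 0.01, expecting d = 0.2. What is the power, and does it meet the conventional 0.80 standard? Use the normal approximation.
Power ≈ 0.24; the study is underpowered (power < 0.80)

Power calculation (paired t-test, normal approximation):
z_β = d · √n - z_{α/2}
z_β = 0.2 · √86 - 2.576
z_β = 0.2 · 9.274 - 2.576
z_β = -0.721

Power = Φ(z_β) = Φ(-0.721) ≈ 0.235

Effect size d = 0.2 is small by Cohen's convention (0.2/0.5/0.8).

Threshold: power ≥ 0.80 is conventionally adequate.
Power ≈ 0.24 → the study is underpowered (power < 0.80).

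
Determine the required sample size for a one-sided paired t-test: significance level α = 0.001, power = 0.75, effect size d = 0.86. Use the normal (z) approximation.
n = 20 pairs

Sample size formula (paired t-test, normal approximation):
n = ((z_α + z_β) / d)²

z_α = 3.090 (for α = 0.001, one-sided)
z_β = 0.674 (for power = 0.75)
d = 0.86

n = ((3.090 + 0.674) / 0.86)²
n = (4.377)²
n ≈ 19.16
Round up to the next whole number: n = 20 pairs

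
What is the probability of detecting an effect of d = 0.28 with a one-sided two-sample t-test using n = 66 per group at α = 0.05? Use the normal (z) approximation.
Power ≈ 0.49

Power calculation (two-sample t-test, normal approximation):
z_β = d · √(n/2) - z_α
z_β = 0.28 · √(66/2) - 1.645
z_β = 0.28 · 5.745 - 1.645
z_β = -0.036

Power = Φ(z_β) = Φ(-0.036) ≈ 0.485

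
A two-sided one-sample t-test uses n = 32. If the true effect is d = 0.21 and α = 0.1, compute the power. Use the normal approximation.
Power ≈ 0.32

Power calculation (one-sample t-test, normal approximation):
z_β = d · √n - z_{α/2}
z_β = 0.21 · √32 - 1.645
z_β = 0.21 · 5.657 - 1.645
z_β = -0.457

Power = Φ(z_β) = Φ(-0.457) ≈ 0.324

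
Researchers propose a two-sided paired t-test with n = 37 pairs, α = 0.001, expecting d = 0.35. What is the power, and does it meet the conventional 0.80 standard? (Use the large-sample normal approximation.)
Power ≈ 0.12; the study is underpowered (power < 0.80)

Power calculation (paired t-test, normal approximation):
z_β = d · √n - z_{α/2}
z_β = 0.35 · √37 - 3.291
z_β = 0.35 · 6.083 - 3.291
z_β = -1.162

Power = Φ(z_β) = Φ(-1.162) ≈ 0.123

Effect size d = 0.35 is small by Cohen's convention (0.2/0.5/0.8).

Threshold: power ≥ 0.80 is conventionally adequate.
Power ≈ 0.12 → the study is underpowered (power < 0.80).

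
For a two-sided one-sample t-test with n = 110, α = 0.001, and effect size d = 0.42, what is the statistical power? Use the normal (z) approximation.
Power ≈ 0.87

Power calculation (one-sample t-test, normal approximation):
z_β = d · √n - z_{α/2}
z_β = 0.42 · √110 - 3.291
z_β = 0.42 · 10.488 - 3.291
z_β = 1.114

Power = Φ(z_β) = Φ(1.114) ≈ 0.867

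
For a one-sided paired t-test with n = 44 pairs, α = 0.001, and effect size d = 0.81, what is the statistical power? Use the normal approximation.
Power ≈ 0.99

Power calculation (paired t-test, normal approximation):
z_β = d · √n - z_α
z_β = 0.81 · √44 - 3.090
z_β = 0.81 · 6.633 - 3.090
z_β = 2.283

Power = Φ(z_β) = Φ(2.283) ≈ 0.989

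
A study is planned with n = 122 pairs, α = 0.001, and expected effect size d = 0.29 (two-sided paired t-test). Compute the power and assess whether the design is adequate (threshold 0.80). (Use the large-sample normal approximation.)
Power ≈ 0.47; the study is underpowered (power < 0.80)

Power calculation (paired t-test, normal approximation):
z_β = d · √n - z_{α/2}
z_β = 0.29 · √122 - 3.291
z_β = 0.29 · 11.045 - 3.291
z_β = -0.087

Power = Φ(z_β) = Φ(-0.087) ≈ 0.465

Effect size d = 0.29 is small by Cohen's convention (0.2/0.5/0.8).

Threshold: power ≥ 0.80 is conventionally adequate.
Power ≈ 0.47 → the study is underpowered (power < 0.80).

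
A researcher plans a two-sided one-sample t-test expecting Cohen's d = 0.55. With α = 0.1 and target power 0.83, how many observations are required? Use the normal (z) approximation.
n = 23

Sample size formula (one-sample t-test, normal approximation):
n = ((z_{α/2} + z_β) / d)²

z_{α/2} = 1.645 (for α = 0.1, two-sided)
z_β = 0.954 (for power = 0.83)
d = 0.55

n = ((1.645 + 0.954) / 0.55)²
n = (4.725)²
n ≈ 22.33
Round up to the next whole number: n = 23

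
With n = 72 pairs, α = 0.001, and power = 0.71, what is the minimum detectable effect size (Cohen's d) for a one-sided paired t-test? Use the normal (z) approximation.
d ≈ 0.43

Minimum detectable effect (paired t-test, normal approximation):
d = (z_α + z_β) / √n
d = (3.090 + 0.553) / √72
d = 3.644 / 8.485
d ≈ 0.43

By Cohen's convention (0.2 small / 0.5 medium / 0.8 large): small effect.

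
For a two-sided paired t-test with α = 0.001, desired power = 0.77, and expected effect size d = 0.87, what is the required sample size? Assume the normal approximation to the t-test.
n = 22 pairs

Sample size formula (paired t-test, normal approximation):
n = ((z_{α/2} + z_β) / d)²

z_{α/2} = 3.291 (for α = 0.001, two-sided)
z_β = 0.739 (for power = 0.77)
d = 0.87

n = ((3.291 + 0.739) / 0.87)²
n = (4.632)²
n ≈ 21.46
Round up to the next whole number: n = 22 pairs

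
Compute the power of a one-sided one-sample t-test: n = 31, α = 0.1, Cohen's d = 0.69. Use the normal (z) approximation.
Power ≈ 0.99

Power calculation (one-sample t-test, normal approximation):
z_β = d · √n - z_α
z_β = 0.69 · √31 - 1.282
z_β = 0.69 · 5.568 - 1.282
z_β = 2.560

Power = Φ(z_β) = Φ(2.560) ≈ 0.995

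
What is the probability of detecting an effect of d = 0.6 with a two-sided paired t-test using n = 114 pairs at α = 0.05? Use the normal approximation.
Power ≈ 1.00

Power calculation (paired t-test, normal approximation):
z_β = d · √n - z_{α/2}
z_β = 0.6 · √114 - 1.960
z_β = 0.6 · 10.677 - 1.960
z_β = 4.446

Power = Φ(z_β) = Φ(4.446) ≈ 1.000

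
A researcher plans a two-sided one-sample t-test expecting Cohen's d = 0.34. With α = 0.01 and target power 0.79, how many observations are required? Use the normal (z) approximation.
n = 99

Sample size formula (one-sample t-test, normal approximation):
n = ((z_{α/2} + z_β) / d)²

z_{α/2} = 2.576 (for α = 0.01, two-sided)
z_β = 0.806 (for power = 0.79)
d = 0.34

n = ((2.576 + 0.806) / 0.34)²
n = (9.947)²
n ≈ 98.94
Round up to the next whole number: n = 99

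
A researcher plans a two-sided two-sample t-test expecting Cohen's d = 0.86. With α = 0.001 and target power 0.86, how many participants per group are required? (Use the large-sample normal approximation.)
n = 52 per group

Sample size formula (two-sample t-test, normal approximation):
n = 2 · ((z_{α/2} + z_β) / d)²

z_{α/2} = 3.291 (for α = 0.001, two-sided)
z_β = 1.080 (for power = 0.86)
d = 0.86

n = 2 · ((3.291 + 1.080) / 0.86)²
n = 2 · (5.083)²
n ≈ 51.67
Round up to the next whole number: n = 52 per group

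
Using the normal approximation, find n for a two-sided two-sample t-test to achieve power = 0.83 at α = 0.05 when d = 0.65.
n = 41 per group

Sample size formula (two-sample t-test, normal approximation):
n = 2 · ((z_{α/2} + z_β) / d)²

z_{α/2} = 1.960 (for α = 0.05, two-sided)
z_β = 0.954 (for power = 0.83)
d = 0.65

n = 2 · ((1.960 + 0.954) / 0.65)²
n = 2 · (4.483)²
n ≈ 40.19
Round up to the next whole number: n = 41 per group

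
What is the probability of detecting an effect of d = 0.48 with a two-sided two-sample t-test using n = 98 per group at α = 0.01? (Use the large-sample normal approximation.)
Power ≈ 0.78

Power calculation (two-sample t-test, normal approximation):
z_β = d · √(n/2) - z_{α/2}
z_β = 0.48 · √(98/2) - 2.576
z_β = 0.48 · 7.000 - 2.576
z_β = 0.784

Power = Φ(z_β) = Φ(0.784) ≈ 0.784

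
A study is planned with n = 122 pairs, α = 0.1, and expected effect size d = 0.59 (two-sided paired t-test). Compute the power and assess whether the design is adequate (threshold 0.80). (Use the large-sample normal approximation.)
Power ≈ 1.00; the study is adequately powered (power ≥ 0.80)

Power calculation (paired t-test, normal approximation):
z_β = d · √n - z_{α/2}
z_β = 0.59 · √122 - 1.645
z_β = 0.59 · 11.045 - 1.645
z_β = 4.872

Power = Φ(z_β) = Φ(4.872) ≈ 1.000

Effect size d = 0.59 is medium by Cohen's convention (0.2/0.5/0.8).

Threshold: power ≥ 0.80 is conventionally adequate.
Power ≈ 1.00 → the study is adequately powered (power ≥ 0.80).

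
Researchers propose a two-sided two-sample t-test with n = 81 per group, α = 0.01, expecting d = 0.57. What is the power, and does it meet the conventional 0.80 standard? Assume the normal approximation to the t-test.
Power ≈ 0.85; the study is adequately powered (power ≥ 0.80)

Power calculation (two-sample t-test, normal approximation):
z_β = d · √(n/2) - z_{α/2}
z_β = 0.57 · √(81/2) - 2.576
z_β = 0.57 · 6.364 - 2.576
z_β = 1.052

Power = Φ(z_β) = Φ(1.052) ≈ 0.854

Effect size d = 0.57 is medium by Cohen's convention (0.2/0.5/0.8).

Threshold: power ≥ 0.80 is conventionally adequate.
Power ≈ 0.85 → the study is adequately powered (power ≥ 0.80).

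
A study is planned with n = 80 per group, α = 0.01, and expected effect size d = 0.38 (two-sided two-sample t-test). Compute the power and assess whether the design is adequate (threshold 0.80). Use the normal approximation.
Power ≈ 0.43; the study is underpowered (power < 0.80)

Power calculation (two-sample t-test, normal approximation):
z_β = d · √(n/2) - z_{α/2}
z_β = 0.38 · √(80/2) - 2.576
z_β = 0.38 · 6.325 - 2.576
z_β = -0.172

Power = Φ(z_β) = Φ(-0.172) ≈ 0.432

Effect size d = 0.38 is small by Cohen's convention (0.2/0.5/0.8).

Threshold: power ≥ 0.80 is conventionally adequate.
Power ≈ 0.43 → the study is underpowered (power < 0.80).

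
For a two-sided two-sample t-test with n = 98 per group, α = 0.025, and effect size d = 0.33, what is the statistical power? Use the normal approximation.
Power ≈ 0.53

Power calculation (two-sample t-test, normal approximation):
z_β = d · √(n/2) - z_{α/2}
z_β = 0.33 · √(98/2) - 2.241
z_β = 0.33 · 7.000 - 2.241
z_β = 0.069

Power = Φ(z_β) = Φ(0.069) ≈ 0.527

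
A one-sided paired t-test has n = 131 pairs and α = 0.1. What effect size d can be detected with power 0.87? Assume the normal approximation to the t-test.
d ≈ 0.21

Minimum detectable effect (paired t-test, normal approximation):
d = (z_α + z_β) / √n
d = (1.282 + 1.126) / √131
d = 2.408 / 11.446
d ≈ 0.21

By Cohen's convention (0.2 small / 0.5 medium / 0.8 large): small effect.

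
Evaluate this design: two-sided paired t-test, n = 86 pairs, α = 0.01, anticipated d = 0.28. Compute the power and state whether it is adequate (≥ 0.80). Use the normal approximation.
Power ≈ 0.51; the study is underpowered (power < 0.80)

Power calculation (paired t-test, normal approximation):
z_β = d · √n - z_{α/2}
z_β = 0.28 · √86 - 2.576
z_β = 0.28 · 9.274 - 2.576
z_β = 0.021

Power = Φ(z_β) = Φ(0.021) ≈ 0.508

Effect size d = 0.28 is small by Cohen's convention (0.2/0.5/0.8).

Threshold: power ≥ 0.80 is conventionally adequate.
Power ≈ 0.51 → the study is underpowered (power < 0.80).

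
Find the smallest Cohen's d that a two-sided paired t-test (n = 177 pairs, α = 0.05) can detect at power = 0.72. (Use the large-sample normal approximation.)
d ≈ 0.19

Minimum detectable effect (paired t-test, normal approximation):
d = (z_{α/2} + z_β) / √n
d = (1.960 + 0.583) / √177
d = 2.543 / 13.304
d ≈ 0.19

By Cohen's convention (0.2 small / 0.5 medium / 0.8 large): very small effect.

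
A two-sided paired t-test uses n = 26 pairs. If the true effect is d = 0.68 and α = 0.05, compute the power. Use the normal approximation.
Power ≈ 0.93

Power calculation (paired t-test, normal approximation):
z_β = d · √n - z_{α/2}
z_β = 0.68 · √26 - 1.960
z_β = 0.68 · 5.099 - 1.960
z_β = 1.507

Power = Φ(z_β) = Φ(1.507) ≈ 0.934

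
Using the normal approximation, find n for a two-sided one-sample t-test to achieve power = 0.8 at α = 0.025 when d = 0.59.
n = 28

Sample size formula (one-sample t-test, normal approximation):
n = ((z_{α/2} + z_β) / d)²

z_{α/2} = 2.241 (for α = 0.025, two-sided)
z_β = 0.842 (for power = 0.8)
d = 0.59

n = ((2.241 + 0.842) / 0.59)²
n = (5.225)²
n ≈ 27.30
Round up to the next whole number: n = 28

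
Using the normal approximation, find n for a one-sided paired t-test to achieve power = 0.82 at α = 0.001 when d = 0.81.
n = 25 pairs

Sample size formula (paired t-test, normal approximation):
n = ((z_α + z_β) / d)²

z_α = 3.090 (for α = 0.001, one-sided)
z_β = 0.915 (for power = 0.82)
d = 0.81

n = ((3.090 + 0.915) / 0.81)²
n = (4.944)²
n ≈ 24.44
Round up to the next whole number: n = 25 pairs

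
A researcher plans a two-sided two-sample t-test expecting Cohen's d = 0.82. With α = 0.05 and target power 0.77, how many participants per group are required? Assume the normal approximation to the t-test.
n = 22 per group

Sample size formula (two-sample t-test, normal approximation):
n = 2 · ((z_{α/2} + z_β) / d)²

z_{α/2} = 1.960 (for α = 0.05, two-sided)
z_β = 0.739 (for power = 0.77)
d = 0.82

n = 2 · ((1.960 + 0.739) / 0.82)²
n = 2 · (3.291)²
n ≈ 21.66
Round up to the next whole number: n = 22 per group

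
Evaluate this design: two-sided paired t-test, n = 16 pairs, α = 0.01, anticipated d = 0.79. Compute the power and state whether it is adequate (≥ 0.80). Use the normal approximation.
Power ≈ 0.72; the study is underpowered (power < 0.80)

Power calculation (paired t-test, normal approximation):
z_β = d · √n - z_{α/2}
z_β = 0.79 · √16 - 2.576
z_β = 0.79 · 4.000 - 2.576
z_β = 0.584

Power = Φ(z_β) = Φ(0.584) ≈ 0.720

Effect size d = 0.79 is medium by Cohen's convention (0.2/0.5/0.8).

Threshold: power ≥ 0.80 is conventionally adequate.
Power ≈ 0.72 → the study is underpowered (power < 0.80).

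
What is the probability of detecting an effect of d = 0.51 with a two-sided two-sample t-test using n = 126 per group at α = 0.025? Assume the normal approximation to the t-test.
Power ≈ 0.96

Power calculation (two-sample t-test, normal approximation):
z_β = d · √(n/2) - z_{α/2}
z_β = 0.51 · √(126/2) - 2.241
z_β = 0.51 · 7.937 - 2.241
z_β = 1.807

Power = Φ(z_β) = Φ(1.807) ≈ 0.965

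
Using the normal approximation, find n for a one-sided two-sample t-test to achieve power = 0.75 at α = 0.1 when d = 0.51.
n = 30 per group

Sample size formula (two-sample t-test, normal approximation):
n = 2 · ((z_α + z_β) / d)²

z_α = 1.282 (for α = 0.1, one-sided)
z_β = 0.674 (for power = 0.75)
d = 0.51

n = 2 · ((1.282 + 0.674) / 0.51)²
n = 2 · (3.835)²
n ≈ 29.41
Round up to the next whole number: n = 30 per group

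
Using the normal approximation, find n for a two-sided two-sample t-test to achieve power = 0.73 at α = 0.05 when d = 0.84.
n = 19 per group

Sample size formula (two-sample t-test, normal approximation):
n = 2 · ((z_{α/2} + z_β) / d)²

z_{α/2} = 1.960 (for α = 0.05, two-sided)
z_β = 0.613 (for power = 0.73)
d = 0.84

n = 2 · ((1.960 + 0.613) / 0.84)²
n = 2 · (3.063)²
n ≈ 18.76
Round up to the next whole number: n = 19 per group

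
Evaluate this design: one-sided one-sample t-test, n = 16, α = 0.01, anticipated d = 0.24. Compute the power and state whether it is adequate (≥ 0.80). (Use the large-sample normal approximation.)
Power ≈ 0.09; the study is underpowered (power < 0.80)

Power calculation (one-sample t-test, normal approximation):
z_β = d · √n - z_α
z_β = 0.24 · √16 - 2.326
z_β = 0.24 · 4.000 - 2.326
z_β = -1.366

Power = Φ(z_β) = Φ(-1.366) ≈ 0.086

Effect size d = 0.24 is small by Cohen's convention (0.2/0.5/0.8).

Threshold: power ≥ 0.80 is conventionally adequate.
Power ≈ 0.09 → the study is underpowered (power < 0.80).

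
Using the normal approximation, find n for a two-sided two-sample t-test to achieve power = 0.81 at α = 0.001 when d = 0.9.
n = 43 per group

Sample size formula (two-sample t-test, normal approximation):
n = 2 · ((z_{α/2} + z_β) / d)²

z_{α/2} = 3.291 (for α = 0.001, two-sided)
z_β = 0.878 (for power = 0.81)
d = 0.9

n = 2 · ((3.291 + 0.878) / 0.9)²
n = 2 · (4.632)²
n ≈ 42.91
Round up to the next whole number: n = 43 per group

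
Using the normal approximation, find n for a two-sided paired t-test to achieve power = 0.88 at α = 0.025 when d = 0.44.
n = 61 pairs

Sample size formula (paired t-test, normal approximation):
n = ((z_{α/2} + z_β) / d)²

z_{α/2} = 2.241 (for α = 0.025, two-sided)
z_β = 1.175 (for power = 0.88)
d = 0.44

n = ((2.241 + 1.175) / 0.44)²
n = (7.764)²
n ≈ 60.28
Round up to the next whole number: n = 61 pairs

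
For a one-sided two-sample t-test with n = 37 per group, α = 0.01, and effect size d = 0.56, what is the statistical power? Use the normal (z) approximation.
Power ≈ 0.53

Power calculation (two-sample t-test, normal approximation):
z_β = d · √(n/2) - z_α
z_β = 0.56 · √(37/2) - 2.326
z_β = 0.56 · 4.301 - 2.326
z_β = 0.082

Power = Φ(z_β) = Φ(0.082) ≈ 0.533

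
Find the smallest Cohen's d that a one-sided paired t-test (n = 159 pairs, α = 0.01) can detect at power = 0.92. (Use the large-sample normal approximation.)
d ≈ 0.30

Minimum detectable effect (paired t-test, normal approximation):
d = (z_α + z_β) / √n
d = (2.326 + 1.405) / √159
d = 3.731 / 12.610
d ≈ 0.30

By Cohen's convention (0.2 small / 0.5 medium / 0.8 large): small effect.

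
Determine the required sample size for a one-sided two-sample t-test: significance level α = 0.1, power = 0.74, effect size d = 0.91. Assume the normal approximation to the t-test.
n = 9 per group

Sample size formula (two-sample t-test, normal approximation):
n = 2 · ((z_α + z_β) / d)²

z_α = 1.282 (for α = 0.1, one-sided)
z_β = 0.643 (for power = 0.74)
d = 0.91

n = 2 · ((1.282 + 0.643) / 0.91)²
n = 2 · (2.115)²
n ≈ 8.95
Round up to the next whole number: n = 9 per group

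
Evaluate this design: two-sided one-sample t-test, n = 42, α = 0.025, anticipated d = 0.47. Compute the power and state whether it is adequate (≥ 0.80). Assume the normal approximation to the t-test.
Power ≈ 0.79; the study is underpowered (power < 0.80)

Power calculation (one-sample t-test, normal approximation):
z_β = d · √n - z_{α/2}
z_β = 0.47 · √42 - 2.241
z_β = 0.47 · 6.481 - 2.241
z_β = 0.805

Power = Φ(z_β) = Φ(0.805) ≈ 0.789

Effect size d = 0.47 is small by Cohen's convention (0.2/0.5/0.8).

Threshold: power ≥ 0.80 is conventionally adequate.
Power ≈ 0.79 → the study is underpowered (power < 0.80).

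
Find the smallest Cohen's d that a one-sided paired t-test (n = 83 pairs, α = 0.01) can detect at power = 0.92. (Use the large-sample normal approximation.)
d ≈ 0.41

Minimum detectable effect (paired t-test, normal approximation):
d = (z_α + z_β) / √n
d = (2.326 + 1.405) / √83
d = 3.731 / 9.110
d ≈ 0.41

By Cohen's convention (0.2 small / 0.5 medium / 0.8 large): small effect.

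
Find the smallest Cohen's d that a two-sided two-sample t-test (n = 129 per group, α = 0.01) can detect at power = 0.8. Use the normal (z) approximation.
d ≈ 0.43

Minimum detectable effect (two-sample t-test, normal approximation):
d = (z_{α/2} + z_β) / √(n/2)
d = (2.576 + 0.842) / √(129/2)
d = 3.417 / 8.031
d ≈ 0.43

By Cohen's convention (0.2 small / 0.5 medium / 0.8 large): small effect.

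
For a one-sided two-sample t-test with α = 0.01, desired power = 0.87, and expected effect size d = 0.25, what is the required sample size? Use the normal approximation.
n = 382 per group

Sample size formula (two-sample t-test, normal approximation):
n = 2 · ((z_α + z_β) / d)²

z_α = 2.326 (for α = 0.01, one-sided)
z_β = 1.126 (for power = 0.87)
d = 0.25

n = 2 · ((2.326 + 1.126) / 0.25)²
n = 2 · (13.808)²
n ≈ 381.32
Round up to the next whole number: n = 382 per group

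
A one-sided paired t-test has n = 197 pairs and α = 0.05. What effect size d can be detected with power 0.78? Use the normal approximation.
d ≈ 0.17

Minimum detectable effect (paired t-test, normal approximation):
d = (z_α + z_β) / √n
d = (1.645 + 0.772) / √197
d = 2.417 / 14.036
d ≈ 0.17

By Cohen's convention (0.2 small / 0.5 medium / 0.8 large): very small effect.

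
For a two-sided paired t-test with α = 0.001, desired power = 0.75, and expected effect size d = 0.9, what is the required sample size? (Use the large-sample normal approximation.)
n = 20 pairs

Sample size formula (paired t-test, normal approximation):
n = ((z_{α/2} + z_β) / d)²

z_{α/2} = 3.291 (for α = 0.001, two-sided)
z_β = 0.674 (for power = 0.75)
d = 0.9

n = ((3.291 + 0.674) / 0.9)²
n = (4.406)²
n ≈ 19.41
Round up to the next whole number: n = 20 pairs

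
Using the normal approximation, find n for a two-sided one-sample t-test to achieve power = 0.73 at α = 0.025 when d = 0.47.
n = 37

Sample size formula (one-sample t-test, normal approximation):
n = ((z_{α/2} + z_β) / d)²

z_{α/2} = 2.241 (for α = 0.025, two-sided)
z_β = 0.613 (for power = 0.73)
d = 0.47

n = ((2.241 + 0.613) / 0.47)²
n = (6.072)²
n ≈ 36.87
Round up to the next whole number: n = 37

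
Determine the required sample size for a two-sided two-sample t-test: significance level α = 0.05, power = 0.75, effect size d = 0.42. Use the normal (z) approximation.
n = 79 per group

Sample size formula (two-sample t-test, normal approximation):
n = 2 · ((z_{α/2} + z_β) / d)²

z_{α/2} = 1.960 (for α = 0.05, two-sided)
z_β = 0.674 (for power = 0.75)
d = 0.42

n = 2 · ((1.960 + 0.674) / 0.42)²
n = 2 · (6.271)²
n ≈ 78.65
Round up to the next whole number: n = 79 per group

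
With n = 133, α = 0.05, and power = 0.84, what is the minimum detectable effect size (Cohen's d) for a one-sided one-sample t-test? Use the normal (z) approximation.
d ≈ 0.23

Minimum detectable effect (one-sample t-test, normal approximation):
d = (z_α + z_β) / √n
d = (1.645 + 0.994) / √133
d = 2.639 / 11.533
d ≈ 0.23

By Cohen's convention (0.2 small / 0.5 medium / 0.8 large): small effect.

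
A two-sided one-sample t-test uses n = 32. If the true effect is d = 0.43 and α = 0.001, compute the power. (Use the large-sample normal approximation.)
Power ≈ 0.20

Power calculation (one-sample t-test, normal approximation):
z_β = d · √n - z_{α/2}
z_β = 0.43 · √32 - 3.291
z_β = 0.43 · 5.657 - 3.291
z_β = -0.858

Power = Φ(z_β) = Φ(-0.858) ≈ 0.195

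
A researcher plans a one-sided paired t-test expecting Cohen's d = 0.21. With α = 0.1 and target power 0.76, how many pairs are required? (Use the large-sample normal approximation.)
n = 90 pairs

Sample size formula (paired t-test, normal approximation):
n = ((z_α + z_β) / d)²

z_α = 1.282 (for α = 0.1, one-sided)
z_β = 0.706 (for power = 0.76)
d = 0.21

n = ((1.282 + 0.706) / 0.21)²
n = (9.467)²
n ≈ 89.62
Round up to the next whole number: n = 90 pairs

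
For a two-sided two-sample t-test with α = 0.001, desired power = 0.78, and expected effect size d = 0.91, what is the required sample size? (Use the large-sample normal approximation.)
n = 40 per group

Sample size formula (two-sample t-test, normal approximation):
n = 2 · ((z_{α/2} + z_β) / d)²

z_{α/2} = 3.291 (for α = 0.001, two-sided)
z_β = 0.772 (for power = 0.78)
d = 0.91

n = 2 · ((3.291 + 0.772) / 0.91)²
n = 2 · (4.465)²
n ≈ 39.87
Round up to the next whole number: n = 40 per group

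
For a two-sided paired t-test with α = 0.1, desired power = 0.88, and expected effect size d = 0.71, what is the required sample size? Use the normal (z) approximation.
n = 16 pairs

Sample size formula (paired t-test, normal approximation):
n = ((z_{α/2} + z_β) / d)²

z_{α/2} = 1.645 (for α = 0.1, two-sided)
z_β = 1.175 (for power = 0.88)
d = 0.71

n = ((1.645 + 1.175) / 0.71)²
n = (3.972)²
n ≈ 15.78
Round up to the next whole number: n = 16 pairs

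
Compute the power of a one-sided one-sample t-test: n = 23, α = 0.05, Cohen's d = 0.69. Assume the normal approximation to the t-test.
Power ≈ 0.95

Power calculation (one-sample t-test, normal approximation):
z_β = d · √n - z_α
z_β = 0.69 · √23 - 1.645
z_β = 0.69 · 4.796 - 1.645
z_β = 1.664

Power = Φ(z_β) = Φ(1.664) ≈ 0.952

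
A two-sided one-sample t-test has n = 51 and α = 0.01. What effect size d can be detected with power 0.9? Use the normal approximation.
d ≈ 0.54

Minimum detectable effect (one-sample t-test, normal approximation):
d = (z_{α/2} + z_β) / √n
d = (2.576 + 1.282) / √51
d = 3.857 / 7.141
d ≈ 0.54

By Cohen's convention (0.2 small / 0.5 medium / 0.8 large): medium effect.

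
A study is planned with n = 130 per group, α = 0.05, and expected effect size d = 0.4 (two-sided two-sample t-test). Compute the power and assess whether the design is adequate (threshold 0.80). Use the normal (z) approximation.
Power ≈ 0.90; the study is adequately powered (power ≥ 0.80)

Power calculation (two-sample t-test, normal approximation):
z_β = d · √(n/2) - z_{α/2}
z_β = 0.4 · √(130/2) - 1.960
z_β = 0.4 · 8.062 - 1.960
z_β = 1.265

Power = Φ(z_β) = Φ(1.265) ≈ 0.897

Effect size d = 0.4 is small by Cohen's convention (0.2/0.5/0.8).

Threshold: power ≥ 0.80 is conventionally adequate.
Power ≈ 0.90 → the study is adequately powered (power ≥ 0.80).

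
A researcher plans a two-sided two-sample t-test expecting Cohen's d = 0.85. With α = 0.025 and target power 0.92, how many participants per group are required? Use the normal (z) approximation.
n = 37 per group

Sample size formula (two-sample t-test, normal approximation):
n = 2 · ((z_{α/2} + z_β) / d)²

z_{α/2} = 2.241 (for α = 0.025, two-sided)
z_β = 1.405 (for power = 0.92)
d = 0.85

n = 2 · ((2.241 + 1.405) / 0.85)²
n = 2 · (4.289)²
n ≈ 36.79
Round up to the next whole number: n = 37 per group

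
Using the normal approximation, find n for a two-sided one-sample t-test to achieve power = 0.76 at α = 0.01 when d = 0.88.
n = 14

Sample size formula (one-sample t-test, normal approximation):
n = ((z_{α/2} + z_β) / d)²

z_{α/2} = 2.576 (for α = 0.01, two-sided)
z_β = 0.706 (for power = 0.76)
d = 0.88

n = ((2.576 + 0.706) / 0.88)²
n = (3.730)²
n ≈ 13.91
Round up to the next whole number: n = 14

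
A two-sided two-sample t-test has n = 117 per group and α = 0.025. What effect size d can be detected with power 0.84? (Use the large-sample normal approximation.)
d ≈ 0.42

Minimum detectable effect (two-sample t-test, normal approximation):
d = (z_{α/2} + z_β) / √(n/2)
d = (2.241 + 0.994) / √(117/2)
d = 3.236 / 7.649
d ≈ 0.42

By Cohen's convention (0.2 small / 0.5 medium / 0.8 large): small effect.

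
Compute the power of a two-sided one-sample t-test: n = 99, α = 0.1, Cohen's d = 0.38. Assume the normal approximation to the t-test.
Power ≈ 0.98

Power calculation (one-sample t-test, normal approximation):
z_β = d · √n - z_{α/2}
z_β = 0.38 · √99 - 1.645
z_β = 0.38 · 9.950 - 1.645
z_β = 2.136

Power = Φ(z_β) = Φ(2.136) ≈ 0.984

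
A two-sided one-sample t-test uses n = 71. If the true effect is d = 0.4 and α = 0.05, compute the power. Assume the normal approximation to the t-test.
Power ≈ 0.92

Power calculation (one-sample t-test, normal approximation):
z_β = d · √n - z_{α/2}
z_β = 0.4 · √71 - 1.960
z_β = 0.4 · 8.426 - 1.960
z_β = 1.410

Power = Φ(z_β) = Φ(1.410) ≈ 0.921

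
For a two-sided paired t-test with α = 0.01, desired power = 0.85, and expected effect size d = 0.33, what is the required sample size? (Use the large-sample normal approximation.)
n = 120 pairs

Sample size formula (paired t-test, normal approximation):
n = ((z_{α/2} + z_β) / d)²

z_{α/2} = 2.576 (for α = 0.01, two-sided)
z_β = 1.036 (for power = 0.85)
d = 0.33

n = ((2.576 + 1.036) / 0.33)²
n = (10.945)²
n ≈ 119.79
Round up to the next whole number: n = 120 pairs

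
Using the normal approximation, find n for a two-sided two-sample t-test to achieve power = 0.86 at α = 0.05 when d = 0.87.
n = 25 per group

Sample size formula (two-sample t-test, normal approximation):
n = 2 · ((z_{α/2} + z_β) / d)²

z_{α/2} = 1.960 (for α = 0.05, two-sided)
z_β = 1.080 (for power = 0.86)
d = 0.87

n = 2 · ((1.960 + 1.080) / 0.87)²
n = 2 · (3.494)²
n ≈ 24.42
Round up to the next whole number: n = 25 per group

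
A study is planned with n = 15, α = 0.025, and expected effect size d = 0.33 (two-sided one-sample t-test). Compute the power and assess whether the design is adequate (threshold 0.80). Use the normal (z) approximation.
Power ≈ 0.17; the study is underpowered (power < 0.80)

Power calculation (one-sample t-test, normal approximation):
z_β = d · √n - z_{α/2}
z_β = 0.33 · √15 - 2.241
z_β = 0.33 · 3.873 - 2.241
z_β = -0.963

Power = Φ(z_β) = Φ(-0.963) ≈ 0.168

Effect size d = 0.33 is small by Cohen's convention (0.2/0.5/0.8).

Threshold: power ≥ 0.80 is conventionally adequate.
Power ≈ 0.17 → the study is underpowered (power < 0.80).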